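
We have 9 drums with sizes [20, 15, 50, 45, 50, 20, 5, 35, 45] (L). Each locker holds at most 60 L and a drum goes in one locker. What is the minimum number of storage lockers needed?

6

Total = 50 + 50 + 45 + 45 + 35 + 20 + 20 + 15 + 5 = 285 L.
Lower bound: ⌈285/60⌉ = 5 storage lockers.
A packing using 6 storage lockers:
  locker 1: 50 + 5 = 55
  locker 2: 50 = 50
  locker 3: 45 + 15 = 60
  locker 4: 45 = 45
  locker 5: 35 + 20 = 55
  locker 6: 20 = 20
No arrangement into 5 storage lockers stays within capacity, so 6 is optimal.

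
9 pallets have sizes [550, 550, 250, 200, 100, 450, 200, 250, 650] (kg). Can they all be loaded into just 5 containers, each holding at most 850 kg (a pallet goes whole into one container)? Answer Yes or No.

A valid assignment using 4 containers:
  container 1: 650 + 200 = 850
  container 2: 550 + 250 = 800
  container 3: 550 + 250 = 800
  container 4: 450 + 200 + 100 = 750
That uses only 4 ≤ 5, so 5 containers are enough.

Yes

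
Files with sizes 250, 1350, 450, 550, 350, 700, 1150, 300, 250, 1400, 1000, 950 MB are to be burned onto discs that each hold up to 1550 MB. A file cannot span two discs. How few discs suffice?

Total = 1400 + 1350 + 1150 + 1000 + 950 + 700 + 550 + 450 + 350 + 300 + 250 + 250 = 8700 MB.
Lower bound: ⌈8700/1550⌉ = 6 discs.
A packing using 6 discs:
  disc 1: 1400 = 1400
  disc 2: 1350 = 1350
  disc 3: 1150 + 350 = 1500
  disc 4: 1000 + 550 = 1550
  disc 5: 950 + 450 = 1400
  disc 6: 700 + 300 + 250 + 250 = 1500
This matches the lower bound, so 6 is optimal.

6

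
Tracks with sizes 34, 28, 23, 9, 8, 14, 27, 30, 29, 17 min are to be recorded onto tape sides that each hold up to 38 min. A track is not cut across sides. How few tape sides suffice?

Total = 34 + 30 + 29 + 28 + 27 + 23 + 17 + 14 + 9 + 8 = 219 min.
Lower bound: ⌈219/38⌉ = 6 tape sides.
A packing using 7 tape sides:
  side 1: 34 = 34
  side 2: 30 + 8 = 38
  side 3: 29 + 9 = 38
  side 4: 28 = 28
  side 5: 27 = 27
  side 6: 23 + 14 = 37
  side 7: 17 = 17
No arrangement into 6 tape sides stays within capacity, so 7 is optimal.

7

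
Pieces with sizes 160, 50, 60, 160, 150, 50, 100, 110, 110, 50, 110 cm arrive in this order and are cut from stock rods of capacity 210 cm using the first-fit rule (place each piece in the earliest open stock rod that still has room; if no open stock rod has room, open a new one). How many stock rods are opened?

  160 → stock rod 1 (new)  [load 160/210]
  50 → stock rod 1  [load 210/210]
  60 → stock rod 2 (new)  [load 60/210]
  160 → stock rod 3 (new)  [load 160/210]
  150 → stock rod 2  [load 210/210]
  50 → stock rod 3  [load 210/210]
  100 → stock rod 4 (new)  [load 100/210]
  110 → stock rod 4  [load 210/210]
  110 → stock rod 5 (new)  [load 110/210]
  50 → stock rod 5  [load 160/210]
  110 → stock rod 6 (new)  [load 110/210]
6 stock rods opened.

6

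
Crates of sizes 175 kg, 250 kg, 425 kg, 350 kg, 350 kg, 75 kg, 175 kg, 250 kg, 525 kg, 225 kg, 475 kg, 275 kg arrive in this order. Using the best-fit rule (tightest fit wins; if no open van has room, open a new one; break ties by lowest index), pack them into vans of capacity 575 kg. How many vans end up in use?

7

  175 → van 1 (new)  [load 175/575]
  250 → van 1  [load 425/575]
  425 → van 2 (new)  [load 425/575]
  350 → van 3 (new)  [load 350/575]
  350 → van 4 (new)  [load 350/575]
  75 → van 1  [load 500/575]
  175 → van 3  [load 525/575]
  250 → van 5 (new)  [load 250/575]
  525 → van 6 (new)  [load 525/575]
  225 → van 4  [load 575/575]
  475 → van 7 (new)  [load 475/575]
  275 → van 5  [load 525/575]
7 vans opened.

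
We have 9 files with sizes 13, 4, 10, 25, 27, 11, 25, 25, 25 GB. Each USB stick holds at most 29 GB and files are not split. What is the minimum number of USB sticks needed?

7

Total = 27 + 25 + 25 + 25 + 25 + 13 + 11 + 10 + 4 = 165 GB.
Lower bound: ⌈165/29⌉ = 6 USB sticks.
A packing using 7 USB sticks:
  USB stick 1: 27 = 27
  USB stick 2: 25 + 4 = 29
  USB stick 3: 25 = 25
  USB stick 4: 25 = 25
  USB stick 5: 25 = 25
  USB stick 6: 13 + 11 = 24
  USB stick 7: 10 = 10
No arrangement into 6 USB sticks stays within capacity, so 7 is optimal.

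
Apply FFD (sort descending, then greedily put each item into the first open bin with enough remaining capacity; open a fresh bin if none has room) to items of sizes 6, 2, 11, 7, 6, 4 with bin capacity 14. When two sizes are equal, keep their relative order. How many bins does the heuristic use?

3

Sorted descending: 11, 7, 6, 6, 4, 2.
  11 → bin 1 (new)  [load 11/14]
  7 → bin 2 (new)  [load 7/14]
  6 → bin 2  [load 13/14]
  6 → bin 3 (new)  [load 6/14]
  4 → bin 3  [load 10/14]
  2 → bin 1  [load 13/14]
3 bins opened.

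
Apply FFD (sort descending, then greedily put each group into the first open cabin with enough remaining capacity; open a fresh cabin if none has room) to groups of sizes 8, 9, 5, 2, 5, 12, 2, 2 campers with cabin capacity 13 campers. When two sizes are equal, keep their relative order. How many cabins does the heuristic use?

4

Sorted descending: 12, 9, 8, 5, 5, 2, 2, 2.
  12 → cabin 1 (new)  [load 12/13]
  9 → cabin 2 (new)  [load 9/13]
  8 → cabin 3 (new)  [load 8/13]
  5 → cabin 3  [load 13/13]
  5 → cabin 4 (new)  [load 5/13]
  2 → cabin 2  [load 11/13]
  2 → cabin 2  [load 13/13]
  2 → cabin 4  [load 7/13]
4 cabins opened.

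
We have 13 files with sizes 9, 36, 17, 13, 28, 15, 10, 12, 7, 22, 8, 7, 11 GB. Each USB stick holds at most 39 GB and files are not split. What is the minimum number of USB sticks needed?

Total = 36 + 28 + 22 + 17 + 15 + 13 + 12 + 11 + 10 + 9 + 8 + 7 + 7 = 195 GB.
Lower bound: ⌈195/39⌉ = 5 USB sticks.
A packing using 6 USB sticks:
  USB stick 1: 36 = 36
  USB stick 2: 28 + 11 = 39
  USB stick 3: 22 + 17 = 39
  USB stick 4: 15 + 13 + 10 = 38
  USB stick 5: 12 + 9 + 8 + 7 = 36
  USB stick 6: 7 = 7
No arrangement into 5 USB sticks stays within capacity, so 6 is optimal.

6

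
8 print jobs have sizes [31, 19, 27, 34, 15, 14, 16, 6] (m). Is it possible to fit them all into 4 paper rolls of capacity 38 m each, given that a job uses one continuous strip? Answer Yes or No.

Total = 162 m; ⌈162/38⌉ = 5.
At least 5 paper rolls are required, but only 4 are allowed.

No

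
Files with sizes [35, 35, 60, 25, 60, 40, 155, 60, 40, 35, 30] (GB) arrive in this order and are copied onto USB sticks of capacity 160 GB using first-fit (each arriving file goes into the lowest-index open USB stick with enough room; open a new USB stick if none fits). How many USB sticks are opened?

  35 → USB stick 1 (new)  [load 35/160]
  35 → USB stick 1  [load 70/160]
  60 → USB stick 1  [load 130/160]
  25 → USB stick 1  [load 155/160]
  60 → USB stick 2 (new)  [load 60/160]
  40 → USB stick 2  [load 100/160]
  155 → USB stick 3 (new)  [load 155/160]
  60 → USB stick 2  [load 160/160]
  40 → USB stick 4 (new)  [load 40/160]
  35 → USB stick 4  [load 75/160]
  30 → USB stick 4  [load 105/160]
4 USB sticks opened.

4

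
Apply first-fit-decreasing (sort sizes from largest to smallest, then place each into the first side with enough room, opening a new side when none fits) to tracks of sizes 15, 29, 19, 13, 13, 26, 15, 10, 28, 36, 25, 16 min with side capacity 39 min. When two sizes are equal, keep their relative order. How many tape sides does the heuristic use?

Sorted descending: 36, 29, 28, 26, 25, 19, 16, 15, 15, 13, 13, 10.
  36 → side 1 (new)  [load 36/39]
  29 → side 2 (new)  [load 29/39]
  28 → side 3 (new)  [load 28/39]
  26 → side 4 (new)  [load 26/39]
  25 → side 5 (new)  [load 25/39]
  19 → side 6 (new)  [load 19/39]
  16 → side 6  [load 35/39]
  15 → side 7 (new)  [load 15/39]
  15 → side 7  [load 30/39]
  13 → side 4  [load 39/39]
  13 → side 5  [load 38/39]
  10 → side 2  [load 39/39]
7 tape sides opened.

7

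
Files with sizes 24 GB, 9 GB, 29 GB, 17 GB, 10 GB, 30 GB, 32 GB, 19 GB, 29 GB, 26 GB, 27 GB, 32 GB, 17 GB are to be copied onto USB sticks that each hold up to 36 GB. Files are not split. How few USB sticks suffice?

10

Total = 32 + 32 + 30 + 29 + 29 + 27 + 26 + 24 + 19 + 17 + 17 + 10 + 9 = 301 GB.
Lower bound: ⌈301/36⌉ = 9 USB sticks.
A packing using 10 USB sticks:
  USB stick 1: 32 = 32
  USB stick 2: 32 = 32
  USB stick 3: 30 = 30
  USB stick 4: 29 = 29
  USB stick 5: 29 = 29
  USB stick 6: 27 + 9 = 36
  USB stick 7: 26 + 10 = 36
  USB stick 8: 24 = 24
  USB stick 9: 19 + 17 = 36
  USB stick 10: 17 = 17
No arrangement into 9 USB sticks stays within capacity, so 10 is optimal.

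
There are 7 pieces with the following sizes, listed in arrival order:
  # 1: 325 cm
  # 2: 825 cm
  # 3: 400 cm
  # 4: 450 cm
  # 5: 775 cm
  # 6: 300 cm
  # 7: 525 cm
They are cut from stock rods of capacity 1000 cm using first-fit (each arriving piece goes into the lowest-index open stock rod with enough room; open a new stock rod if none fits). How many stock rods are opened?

  325 → stock rod 1 (new)  [load 325/1000]
  825 → stock rod 2 (new)  [load 825/1000]
  400 → stock rod 1  [load 725/1000]
  450 → stock rod 3 (new)  [load 450/1000]
  775 → stock rod 4 (new)  [load 775/1000]
  300 → stock rod 3  [load 750/1000]
  525 → stock rod 5 (new)  [load 525/1000]
5 stock rods opened.

5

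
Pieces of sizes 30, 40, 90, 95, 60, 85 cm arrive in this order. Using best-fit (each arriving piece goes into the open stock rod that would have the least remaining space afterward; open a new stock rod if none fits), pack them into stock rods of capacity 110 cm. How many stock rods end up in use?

5

  30 → stock rod 1 (new)  [load 30/110]
  40 → stock rod 1  [load 70/110]
  90 → stock rod 2 (new)  [load 90/110]
  95 → stock rod 3 (new)  [load 95/110]
  60 → stock rod 4 (new)  [load 60/110]
  85 → stock rod 5 (new)  [load 85/110]
5 stock rods opened.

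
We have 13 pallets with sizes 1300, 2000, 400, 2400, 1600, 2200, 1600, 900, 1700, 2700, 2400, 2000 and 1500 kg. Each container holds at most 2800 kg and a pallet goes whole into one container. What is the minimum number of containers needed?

10

Total = 2700 + 2400 + 2400 + 2200 + 2000 + 2000 + 1700 + 1600 + 1600 + 1500 + 1300 + 900 + 400 = 22700 kg.
Lower bound: ⌈22700/2800⌉ = 9 containers.
Also, 10 pallets each exceed 1400 kg, and no two of those can share a container, so at least 10 containers are needed.
A packing using 10 containers:
  container 1: 2700 = 2700
  container 2: 2400 + 400 = 2800
  container 3: 2400 = 2400
  container 4: 2200 = 2200
  container 5: 2000 = 2000
  container 6: 2000 = 2000
  container 7: 1700 + 900 = 2600
  container 8: 1600 = 1600
  container 9: 1600 = 1600
  container 10: 1500 + 1300 = 2800
This matches the lower bound, so 10 is optimal.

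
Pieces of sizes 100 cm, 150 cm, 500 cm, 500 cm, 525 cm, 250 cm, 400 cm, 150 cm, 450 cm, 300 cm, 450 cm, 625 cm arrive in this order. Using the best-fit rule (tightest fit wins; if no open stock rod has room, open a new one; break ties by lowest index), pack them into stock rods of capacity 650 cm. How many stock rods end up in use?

9

  100 → stock rod 1 (new)  [load 100/650]
  150 → stock rod 1  [load 250/650]
  500 → stock rod 2 (new)  [load 500/650]
  500 → stock rod 3 (new)  [load 500/650]
  525 → stock rod 4 (new)  [load 525/650]
  250 → stock rod 1  [load 500/650]
  400 → stock rod 5 (new)  [load 400/650]
  150 → stock rod 1  [load 650/650]
  450 → stock rod 6 (new)  [load 450/650]
  300 → stock rod 7 (new)  [load 300/650]
  450 → stock rod 8 (new)  [load 450/650]
  625 → stock rod 9 (new)  [load 625/650]
9 stock rods opened.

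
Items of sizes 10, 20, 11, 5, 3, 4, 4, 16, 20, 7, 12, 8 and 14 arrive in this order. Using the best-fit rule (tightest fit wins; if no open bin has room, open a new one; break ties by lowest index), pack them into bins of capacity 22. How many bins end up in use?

7

  10 → bin 1 (new)  [load 10/22]
  20 → bin 2 (new)  [load 20/22]
  11 → bin 1  [load 21/22]
  5 → bin 3 (new)  [load 5/22]
  3 → bin 3  [load 8/22]
  4 → bin 3  [load 12/22]
  4 → bin 3  [load 16/22]
  16 → bin 4 (new)  [load 16/22]
  20 → bin 5 (new)  [load 20/22]
  7 → bin 6 (new)  [load 7/22]
  12 → bin 6  [load 19/22]
  8 → bin 7 (new)  [load 8/22]
  14 → bin 7  [load 22/22]
7 bins opened.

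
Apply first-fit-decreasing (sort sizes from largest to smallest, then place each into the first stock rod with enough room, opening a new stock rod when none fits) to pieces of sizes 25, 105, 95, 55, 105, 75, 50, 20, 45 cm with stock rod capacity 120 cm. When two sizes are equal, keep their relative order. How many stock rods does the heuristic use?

6

Sorted descending: 105, 105, 95, 75, 55, 50, 45, 25, 20.
  105 → stock rod 1 (new)  [load 105/120]
  105 → stock rod 2 (new)  [load 105/120]
  95 → stock rod 3 (new)  [load 95/120]
  75 → stock rod 4 (new)  [load 75/120]
  55 → stock rod 5 (new)  [load 55/120]
  50 → stock rod 5  [load 105/120]
  45 → stock rod 4  [load 120/120]
  25 → stock rod 3  [load 120/120]
  20 → stock rod 6 (new)  [load 20/120]
6 stock rods opened.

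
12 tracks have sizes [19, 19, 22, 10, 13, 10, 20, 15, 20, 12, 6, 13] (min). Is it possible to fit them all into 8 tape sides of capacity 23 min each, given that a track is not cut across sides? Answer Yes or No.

No

Total = 179 min; ⌈179/23⌉ = 8.
9 tracks each exceed half the capacity and cannot share a side, forcing at least 9 tape sides.
At least 9 tape sides are required, but only 8 are allowed.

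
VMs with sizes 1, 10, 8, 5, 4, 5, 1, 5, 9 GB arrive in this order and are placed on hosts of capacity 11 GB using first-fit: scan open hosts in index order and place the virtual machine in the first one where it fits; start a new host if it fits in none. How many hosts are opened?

5

  1 → host 1 (new)  [load 1/11]
  10 → host 1  [load 11/11]
  8 → host 2 (new)  [load 8/11]
  5 → host 3 (new)  [load 5/11]
  4 → host 3  [load 9/11]
  5 → host 4 (new)  [load 5/11]
  1 → host 2  [load 9/11]
  5 → host 4  [load 10/11]
  9 → host 5 (new)  [load 9/11]
5 hosts opened.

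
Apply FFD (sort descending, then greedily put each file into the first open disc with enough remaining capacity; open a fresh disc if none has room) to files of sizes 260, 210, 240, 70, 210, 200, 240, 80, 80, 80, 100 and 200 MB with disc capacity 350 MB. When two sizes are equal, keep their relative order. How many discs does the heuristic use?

7

Sorted descending: 260, 240, 240, 210, 210, 200, 200, 100, 80, 80, 80, 70.
  260 → disc 1 (new)  [load 260/350]
  240 → disc 2 (new)  [load 240/350]
  240 → disc 3 (new)  [load 240/350]
  210 → disc 4 (new)  [load 210/350]
  210 → disc 5 (new)  [load 210/350]
  200 → disc 6 (new)  [load 200/350]
  200 → disc 7 (new)  [load 200/350]
  100 → disc 2  [load 340/350]
  80 → disc 1  [load 340/350]
  80 → disc 3  [load 320/350]
  80 → disc 4  [load 290/350]
  70 → disc 5  [load 280/350]
7 discs opened.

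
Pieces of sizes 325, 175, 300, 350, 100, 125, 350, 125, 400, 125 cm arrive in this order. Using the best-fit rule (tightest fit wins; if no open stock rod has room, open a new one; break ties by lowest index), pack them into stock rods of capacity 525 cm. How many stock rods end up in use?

  325 → stock rod 1 (new)  [load 325/525]
  175 → stock rod 1  [load 500/525]
  300 → stock rod 2 (new)  [load 300/525]
  350 → stock rod 3 (new)  [load 350/525]
  100 → stock rod 3  [load 450/525]
  125 → stock rod 2  [load 425/525]
  350 → stock rod 4 (new)  [load 350/525]
  125 → stock rod 4  [load 475/525]
  400 → stock rod 5 (new)  [load 400/525]
  125 → stock rod 5  [load 525/525]
5 stock rods opened.

5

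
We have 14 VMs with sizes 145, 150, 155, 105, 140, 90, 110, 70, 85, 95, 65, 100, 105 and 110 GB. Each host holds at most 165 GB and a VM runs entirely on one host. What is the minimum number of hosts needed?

Total = 155 + 150 + 145 + 140 + 110 + 110 + 105 + 105 + 100 + 95 + 90 + 85 + 70 + 65 = 1525 GB.
Lower bound: ⌈1525/165⌉ = 10 hosts.
Also, 12 VMs each exceed 165/2 GB, and no two of those can share a host, so at least 12 hosts are needed.
A packing using 12 hosts:
  host 1: 155 = 155
  host 2: 150 = 150
  host 3: 145 = 145
  host 4: 140 = 140
  host 5: 110 = 110
  host 6: 110 = 110
  host 7: 105 = 105
  host 8: 105 = 105
  host 9: 100 + 65 = 165
  host 10: 95 + 70 = 165
  host 11: 90 = 90
  host 12: 85 = 85
This matches the lower bound, so 12 is optimal.

12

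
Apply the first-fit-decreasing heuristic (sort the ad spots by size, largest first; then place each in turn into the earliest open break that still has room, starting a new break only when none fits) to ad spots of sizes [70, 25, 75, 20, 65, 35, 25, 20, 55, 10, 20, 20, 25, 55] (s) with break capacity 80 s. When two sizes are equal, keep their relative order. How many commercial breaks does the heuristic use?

7

Sorted descending: 75, 70, 65, 55, 55, 35, 25, 25, 25, 20, 20, 20, 20, 10.
  75 → break 1 (new)  [load 75/80]
  70 → break 2 (new)  [load 70/80]
  65 → break 3 (new)  [load 65/80]
  55 → break 4 (new)  [load 55/80]
  55 → break 5 (new)  [load 55/80]
  35 → break 6 (new)  [load 35/80]
  25 → break 4  [load 80/80]
  25 → break 5  [load 80/80]
  25 → break 6  [load 60/80]
  20 → break 6  [load 80/80]
  20 → break 7 (new)  [load 20/80]
  20 → break 7  [load 40/80]
  20 → break 7  [load 60/80]
  10 → break 2  [load 80/80]
7 commercial breaks opened.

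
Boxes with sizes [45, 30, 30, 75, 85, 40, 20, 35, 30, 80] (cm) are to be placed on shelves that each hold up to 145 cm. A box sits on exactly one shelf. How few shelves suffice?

Total = 85 + 80 + 75 + 45 + 40 + 35 + 30 + 30 + 30 + 20 = 470 cm.
Lower bound: ⌈470/145⌉ = 4 shelves.
A packing using 4 shelves:
  shelf 1: 85 + 45 = 130
  shelf 2: 80 + 40 + 20 = 140
  shelf 3: 75 + 35 + 30 = 140
  shelf 4: 30 + 30 = 60
This matches the lower bound, so 4 is optimal.

4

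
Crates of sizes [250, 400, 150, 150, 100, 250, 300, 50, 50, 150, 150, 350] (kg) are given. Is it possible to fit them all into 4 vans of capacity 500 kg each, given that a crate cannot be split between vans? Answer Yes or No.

No

Total = 2350 kg; ⌈2350/500⌉ = 5.
At least 5 vans are required, but only 4 are allowed.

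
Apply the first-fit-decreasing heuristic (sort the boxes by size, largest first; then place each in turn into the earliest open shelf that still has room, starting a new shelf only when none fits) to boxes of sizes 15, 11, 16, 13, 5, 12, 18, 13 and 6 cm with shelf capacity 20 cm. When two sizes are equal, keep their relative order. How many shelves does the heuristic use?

Sorted descending: 18, 16, 15, 13, 13, 12, 11, 6, 5.
  18 → shelf 1 (new)  [load 18/20]
  16 → shelf 2 (new)  [load 16/20]
  15 → shelf 3 (new)  [load 15/20]
  13 → shelf 4 (new)  [load 13/20]
  13 → shelf 5 (new)  [load 13/20]
  12 → shelf 6 (new)  [load 12/20]
  11 → shelf 7 (new)  [load 11/20]
  6 → shelf 4  [load 19/20]
  5 → shelf 3  [load 20/20]
7 shelves opened.

7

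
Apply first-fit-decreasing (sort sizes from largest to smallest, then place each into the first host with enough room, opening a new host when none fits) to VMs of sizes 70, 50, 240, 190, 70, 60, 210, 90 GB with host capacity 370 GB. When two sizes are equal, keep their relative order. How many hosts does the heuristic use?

Sorted descending: 240, 210, 190, 90, 70, 70, 60, 50.
  240 → host 1 (new)  [load 240/370]
  210 → host 2 (new)  [load 210/370]
  190 → host 3 (new)  [load 190/370]
  90 → host 1  [load 330/370]
  70 → host 2  [load 280/370]
  70 → host 2  [load 350/370]
  60 → host 3  [load 250/370]
  50 → host 3  [load 300/370]
3 hosts opened.

3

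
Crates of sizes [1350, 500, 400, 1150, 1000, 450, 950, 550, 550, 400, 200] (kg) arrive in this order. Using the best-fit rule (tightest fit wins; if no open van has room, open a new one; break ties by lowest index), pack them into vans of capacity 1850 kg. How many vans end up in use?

  1350 → van 1 (new)  [load 1350/1850]
  500 → van 1  [load 1850/1850]
  400 → van 2 (new)  [load 400/1850]
  1150 → van 2  [load 1550/1850]
  1000 → van 3 (new)  [load 1000/1850]
  450 → van 3  [load 1450/1850]
  950 → van 4 (new)  [load 950/1850]
  550 → van 4  [load 1500/1850]
  550 → van 5 (new)  [load 550/1850]
  400 → van 3  [load 1850/1850]
  200 → van 2  [load 1750/1850]
5 vans opened.

5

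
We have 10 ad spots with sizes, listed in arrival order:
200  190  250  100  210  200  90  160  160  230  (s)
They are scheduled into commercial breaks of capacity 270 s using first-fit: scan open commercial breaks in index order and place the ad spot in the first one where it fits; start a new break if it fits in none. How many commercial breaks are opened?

9

  200 → break 1 (new)  [load 200/270]
  190 → break 2 (new)  [load 190/270]
  250 → break 3 (new)  [load 250/270]
  100 → break 4 (new)  [load 100/270]
  210 → break 5 (new)  [load 210/270]
  200 → break 6 (new)  [load 200/270]
  90 → break 4  [load 190/270]
  160 → break 7 (new)  [load 160/270]
  160 → break 8 (new)  [load 160/270]
  230 → break 9 (new)  [load 230/270]
9 commercial breaks opened.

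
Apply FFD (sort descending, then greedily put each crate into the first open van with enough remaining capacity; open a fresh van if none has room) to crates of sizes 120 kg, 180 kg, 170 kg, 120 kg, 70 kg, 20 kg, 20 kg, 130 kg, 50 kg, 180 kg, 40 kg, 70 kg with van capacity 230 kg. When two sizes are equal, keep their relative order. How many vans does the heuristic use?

6

Sorted descending: 180, 180, 170, 130, 120, 120, 70, 70, 50, 40, 20, 20.
  180 → van 1 (new)  [load 180/230]
  180 → van 2 (new)  [load 180/230]
  170 → van 3 (new)  [load 170/230]
  130 → van 4 (new)  [load 130/230]
  120 → van 5 (new)  [load 120/230]
  120 → van 6 (new)  [load 120/230]
  70 → van 4  [load 200/230]
  70 → van 5  [load 190/230]
  50 → van 1  [load 230/230]
  40 → van 2  [load 220/230]
  20 → van 3  [load 190/230]
  20 → van 3  [load 210/230]
6 vans opened.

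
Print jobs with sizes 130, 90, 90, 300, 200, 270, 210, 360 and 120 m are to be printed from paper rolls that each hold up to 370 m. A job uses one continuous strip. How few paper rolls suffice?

6

Total = 360 + 300 + 270 + 210 + 200 + 130 + 120 + 90 + 90 = 1770 m.
Lower bound: ⌈1770/370⌉ = 5 paper rolls.
A packing using 6 paper rolls:
  roll 1: 360 = 360
  roll 2: 300 = 300
  roll 3: 270 + 90 = 360
  roll 4: 210 + 130 = 340
  roll 5: 200 + 120 = 320
  roll 6: 90 = 90
No arrangement into 5 paper rolls stays within capacity, so 6 is optimal.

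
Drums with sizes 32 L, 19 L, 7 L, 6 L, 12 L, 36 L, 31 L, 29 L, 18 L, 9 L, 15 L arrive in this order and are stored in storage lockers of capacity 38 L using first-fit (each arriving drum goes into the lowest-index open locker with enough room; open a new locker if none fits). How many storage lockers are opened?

6

  32 → locker 1 (new)  [load 32/38]
  19 → locker 2 (new)  [load 19/38]
  7 → locker 2  [load 26/38]
  6 → locker 1  [load 38/38]
  12 → locker 2  [load 38/38]
  36 → locker 3 (new)  [load 36/38]
  31 → locker 4 (new)  [load 31/38]
  29 → locker 5 (new)  [load 29/38]
  18 → locker 6 (new)  [load 18/38]
  9 → locker 5  [load 38/38]
  15 → locker 6  [load 33/38]
6 storage lockers opened.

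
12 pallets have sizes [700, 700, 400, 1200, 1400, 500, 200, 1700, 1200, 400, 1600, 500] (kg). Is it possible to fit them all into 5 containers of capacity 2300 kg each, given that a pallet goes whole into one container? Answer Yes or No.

A valid assignment using 5 containers:
  container 1: 1700 + 500 = 2200
  container 2: 1600 + 700 = 2300
  container 3: 1400 + 700 + 200 = 2300
  container 4: 1200 + 500 + 400 = 2100
  container 5: 1200 + 400 = 1600
Every load is within 2300 kg, so 5 containers suffice.

Yes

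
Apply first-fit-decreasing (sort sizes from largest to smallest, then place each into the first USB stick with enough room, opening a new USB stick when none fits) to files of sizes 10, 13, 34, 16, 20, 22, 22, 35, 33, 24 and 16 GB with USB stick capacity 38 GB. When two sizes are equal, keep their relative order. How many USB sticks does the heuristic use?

7

Sorted descending: 35, 34, 33, 24, 22, 22, 20, 16, 16, 13, 10.
  35 → USB stick 1 (new)  [load 35/38]
  34 → USB stick 2 (new)  [load 34/38]
  33 → USB stick 3 (new)  [load 33/38]
  24 → USB stick 4 (new)  [load 24/38]
  22 → USB stick 5 (new)  [load 22/38]
  22 → USB stick 6 (new)  [load 22/38]
  20 → USB stick 7 (new)  [load 20/38]
  16 → USB stick 5  [load 38/38]
  16 → USB stick 6  [load 38/38]
  13 → USB stick 4  [load 37/38]
  10 → USB stick 7  [load 30/38]
7 USB sticks opened.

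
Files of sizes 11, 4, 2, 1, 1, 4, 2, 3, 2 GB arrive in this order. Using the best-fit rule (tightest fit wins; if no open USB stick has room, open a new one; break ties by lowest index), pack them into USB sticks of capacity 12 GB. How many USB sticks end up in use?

  11 → USB stick 1 (new)  [load 11/12]
  4 → USB stick 2 (new)  [load 4/12]
  2 → USB stick 2  [load 6/12]
  1 → USB stick 1  [load 12/12]
  1 → USB stick 2  [load 7/12]
  4 → USB stick 2  [load 11/12]
  2 → USB stick 3 (new)  [load 2/12]
  3 → USB stick 3  [load 5/12]
  2 → USB stick 3  [load 7/12]
3 USB sticks opened.

3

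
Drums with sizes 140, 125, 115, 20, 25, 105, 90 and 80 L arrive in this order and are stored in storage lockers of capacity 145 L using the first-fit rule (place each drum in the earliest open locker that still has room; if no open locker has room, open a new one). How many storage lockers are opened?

6

  140 → locker 1 (new)  [load 140/145]
  125 → locker 2 (new)  [load 125/145]
  115 → locker 3 (new)  [load 115/145]
  20 → locker 2  [load 145/145]
  25 → locker 3  [load 140/145]
  105 → locker 4 (new)  [load 105/145]
  90 → locker 5 (new)  [load 90/145]
  80 → locker 6 (new)  [load 80/145]
6 storage lockers opened.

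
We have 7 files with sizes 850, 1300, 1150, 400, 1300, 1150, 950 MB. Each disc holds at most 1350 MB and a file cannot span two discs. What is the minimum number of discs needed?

6

Total = 1300 + 1300 + 1150 + 1150 + 950 + 850 + 400 = 7100 MB.
Lower bound: ⌈7100/1350⌉ = 6 discs.
A packing using 6 discs:
  disc 1: 1300 = 1300
  disc 2: 1300 = 1300
  disc 3: 1150 = 1150
  disc 4: 1150 = 1150
  disc 5: 950 + 400 = 1350
  disc 6: 850 = 850
This matches the lower bound, so 6 is optimal.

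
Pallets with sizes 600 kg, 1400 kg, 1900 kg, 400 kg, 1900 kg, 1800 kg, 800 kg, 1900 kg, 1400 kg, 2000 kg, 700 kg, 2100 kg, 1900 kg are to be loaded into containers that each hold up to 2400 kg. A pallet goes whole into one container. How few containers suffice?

9

Total = 2100 + 2000 + 1900 + 1900 + 1900 + 1900 + 1800 + 1400 + 1400 + 800 + 700 + 600 + 400 = 18800 kg.
Lower bound: ⌈18800/2400⌉ = 8 containers.
Also, 9 pallets each exceed 1200 kg, and no two of those can share a container, so at least 9 containers are needed.
A packing using 9 containers:
  container 1: 2100 = 2100
  container 2: 2000 + 400 = 2400
  container 3: 1900 = 1900
  container 4: 1900 = 1900
  container 5: 1900 = 1900
  container 6: 1900 = 1900
  container 7: 1800 + 600 = 2400
  container 8: 1400 + 800 = 2200
  container 9: 1400 + 700 = 2100
This matches the lower bound, so 9 is optimal.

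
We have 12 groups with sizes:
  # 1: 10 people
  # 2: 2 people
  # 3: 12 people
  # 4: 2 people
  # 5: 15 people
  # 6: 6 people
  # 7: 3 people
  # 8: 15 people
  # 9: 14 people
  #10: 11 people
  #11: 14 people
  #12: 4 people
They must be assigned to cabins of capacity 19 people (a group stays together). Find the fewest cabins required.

Total = 15 + 15 + 14 + 14 + 12 + 11 + 10 + 6 + 4 + 3 + 2 + 2 = 108 people.
Lower bound: ⌈108/19⌉ = 6 cabins.
Also, 7 groups each exceed 19/2 people, and no two of those can share a cabin, so at least 7 cabins are needed.
A packing using 7 cabins:
  cabin 1: 15 + 4 = 19
  cabin 2: 15 + 3 = 18
  cabin 3: 14 + 2 + 2 = 18
  cabin 4: 14 = 14
  cabin 5: 12 + 6 = 18
  cabin 6: 11 = 11
  cabin 7: 10 = 10
This matches the lower bound, so 7 is optimal.

7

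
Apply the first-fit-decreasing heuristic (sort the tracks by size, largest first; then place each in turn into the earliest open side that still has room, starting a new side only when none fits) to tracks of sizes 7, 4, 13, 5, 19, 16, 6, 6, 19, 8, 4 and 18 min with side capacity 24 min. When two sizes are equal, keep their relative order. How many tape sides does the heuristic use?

Sorted descending: 19, 19, 18, 16, 13, 8, 7, 6, 6, 5, 4, 4.
  19 → side 1 (new)  [load 19/24]
  19 → side 2 (new)  [load 19/24]
  18 → side 3 (new)  [load 18/24]
  16 → side 4 (new)  [load 16/24]
  13 → side 5 (new)  [load 13/24]
  8 → side 4  [load 24/24]
  7 → side 5  [load 20/24]
  6 → side 3  [load 24/24]
  6 → side 6 (new)  [load 6/24]
  5 → side 1  [load 24/24]
  4 → side 2  [load 23/24]
  4 → side 5  [load 24/24]
6 tape sides opened.

6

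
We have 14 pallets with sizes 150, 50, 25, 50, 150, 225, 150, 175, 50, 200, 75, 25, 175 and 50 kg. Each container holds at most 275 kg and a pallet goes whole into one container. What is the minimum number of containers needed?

7

Total = 225 + 200 + 175 + 175 + 150 + 150 + 150 + 75 + 50 + 50 + 50 + 50 + 25 + 25 = 1550 kg.
Lower bound: ⌈1550/275⌉ = 6 containers.
Also, 7 pallets each exceed 275/2 kg, and no two of those can share a container, so at least 7 containers are needed.
A packing using 7 containers:
  container 1: 225 + 50 = 275
  container 2: 200 + 75 = 275
  container 3: 175 + 50 + 50 = 275
  container 4: 175 + 50 + 25 + 25 = 275
  container 5: 150 = 150
  container 6: 150 = 150
  container 7: 150 = 150
This matches the lower bound, so 7 is optimal.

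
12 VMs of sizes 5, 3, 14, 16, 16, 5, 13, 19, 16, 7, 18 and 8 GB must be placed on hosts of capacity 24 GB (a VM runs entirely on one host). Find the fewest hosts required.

Total = 19 + 18 + 16 + 16 + 16 + 14 + 13 + 8 + 7 + 5 + 5 + 3 = 140 GB.
Lower bound: ⌈140/24⌉ = 6 hosts.
Also, 7 VMs each exceed 12 GB, and no two of those can share a host, so at least 7 hosts are needed.
A packing using 7 hosts:
  host 1: 19 + 5 = 24
  host 2: 18 + 5 = 23
  host 3: 16 + 8 = 24
  host 4: 16 + 7 = 23
  host 5: 16 + 3 = 19
  host 6: 14 = 14
  host 7: 13 = 13
This matches the lower bound, so 7 is optimal.

7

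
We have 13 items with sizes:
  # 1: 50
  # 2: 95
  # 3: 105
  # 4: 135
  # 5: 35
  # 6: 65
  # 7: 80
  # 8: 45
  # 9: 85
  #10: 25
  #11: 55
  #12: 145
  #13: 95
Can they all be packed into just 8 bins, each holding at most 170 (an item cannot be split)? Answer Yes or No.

A valid assignment using 7 bins:
  bin 1: 145 + 25 = 170
  bin 2: 135 + 35 = 170
  bin 3: 105 + 65 = 170
  bin 4: 95 + 55 = 150
  bin 5: 95 + 50 = 145
  bin 6: 85 + 80 = 165
  bin 7: 45 = 45
That uses only 7 ≤ 8, so 8 bins are enough.

Yes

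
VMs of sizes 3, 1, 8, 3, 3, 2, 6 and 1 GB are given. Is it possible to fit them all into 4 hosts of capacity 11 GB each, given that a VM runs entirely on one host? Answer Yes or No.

A valid assignment using 3 hosts:
  host 1: 8 + 3 = 11
  host 2: 6 + 3 + 2 = 11
  host 3: 3 + 1 + 1 = 5
That uses only 3 ≤ 4, so 4 hosts are enough.

Yes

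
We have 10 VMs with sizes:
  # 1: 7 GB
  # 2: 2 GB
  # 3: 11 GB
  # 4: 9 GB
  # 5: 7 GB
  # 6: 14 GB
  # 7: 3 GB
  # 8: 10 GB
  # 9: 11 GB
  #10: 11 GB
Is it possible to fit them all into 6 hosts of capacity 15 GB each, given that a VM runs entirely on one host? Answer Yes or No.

Total = 85 GB; ⌈85/15⌉ = 6.
The bound of 6 does not rule out 6, but exhaustive search shows no assignment into 6 hosts of capacity 15 GB exists — the minimum is 7.

No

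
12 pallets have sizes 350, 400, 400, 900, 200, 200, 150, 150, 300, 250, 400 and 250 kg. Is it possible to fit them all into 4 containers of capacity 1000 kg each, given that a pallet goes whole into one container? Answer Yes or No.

No

Total = 3950 kg; ⌈3950/1000⌉ = 4.
The bound of 4 does not rule out 4, but exhaustive search shows no assignment into 4 containers of capacity 1000 kg exists — the minimum is 5.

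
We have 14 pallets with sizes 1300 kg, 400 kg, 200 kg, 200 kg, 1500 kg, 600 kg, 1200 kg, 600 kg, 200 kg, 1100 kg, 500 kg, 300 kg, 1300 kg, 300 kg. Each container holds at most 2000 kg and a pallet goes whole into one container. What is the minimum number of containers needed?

5

Total = 1500 + 1300 + 1300 + 1200 + 1100 + 600 + 600 + 500 + 400 + 300 + 300 + 200 + 200 + 200 = 9700 kg.
Lower bound: ⌈9700/2000⌉ = 5 containers.
A packing using 5 containers:
  container 1: 1500 + 500 = 2000
  container 2: 1300 + 600 = 1900
  container 3: 1300 + 600 = 1900
  container 4: 1200 + 400 + 300 = 1900
  container 5: 1100 + 300 + 200 + 200 + 200 = 2000
This matches the lower bound, so 5 is optimal.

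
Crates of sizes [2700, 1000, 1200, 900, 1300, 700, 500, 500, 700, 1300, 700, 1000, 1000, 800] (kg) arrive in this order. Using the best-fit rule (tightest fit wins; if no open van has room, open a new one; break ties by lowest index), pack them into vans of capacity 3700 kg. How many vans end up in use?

  2700 → van 1 (new)  [load 2700/3700]
  1000 → van 1  [load 3700/3700]
  1200 → van 2 (new)  [load 1200/3700]
  900 → van 2  [load 2100/3700]
  1300 → van 2  [load 3400/3700]
  700 → van 3 (new)  [load 700/3700]
  500 → van 3  [load 1200/3700]
  500 → van 3  [load 1700/3700]
  700 → van 3  [load 2400/3700]
  1300 → van 3  [load 3700/3700]
  700 → van 4 (new)  [load 700/3700]
  1000 → van 4  [load 1700/3700]
  1000 → van 4  [load 2700/3700]
  800 → van 4  [load 3500/3700]
4 vans opened.

4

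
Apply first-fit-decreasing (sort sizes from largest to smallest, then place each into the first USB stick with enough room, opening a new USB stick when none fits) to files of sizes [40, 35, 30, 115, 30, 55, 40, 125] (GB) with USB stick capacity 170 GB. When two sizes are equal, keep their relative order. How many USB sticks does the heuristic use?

Sorted descending: 125, 115, 55, 40, 40, 35, 30, 30.
  125 → USB stick 1 (new)  [load 125/170]
  115 → USB stick 2 (new)  [load 115/170]
  55 → USB stick 2  [load 170/170]
  40 → USB stick 1  [load 165/170]
  40 → USB stick 3 (new)  [load 40/170]
  35 → USB stick 3  [load 75/170]
  30 → USB stick 3  [load 105/170]
  30 → USB stick 3  [load 135/170]
3 USB sticks opened.

3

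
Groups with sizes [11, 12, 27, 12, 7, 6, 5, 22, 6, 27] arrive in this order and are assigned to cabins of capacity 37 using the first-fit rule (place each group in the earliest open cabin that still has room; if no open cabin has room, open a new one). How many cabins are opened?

  11 → cabin 1 (new)  [load 11/37]
  12 → cabin 1  [load 23/37]
  27 → cabin 2 (new)  [load 27/37]
  12 → cabin 1  [load 35/37]
  7 → cabin 2  [load 34/37]
  6 → cabin 3 (new)  [load 6/37]
  5 → cabin 3  [load 11/37]
  22 → cabin 3  [load 33/37]
  6 → cabin 4 (new)  [load 6/37]
  27 → cabin 4  [load 33/37]
4 cabins opened.

4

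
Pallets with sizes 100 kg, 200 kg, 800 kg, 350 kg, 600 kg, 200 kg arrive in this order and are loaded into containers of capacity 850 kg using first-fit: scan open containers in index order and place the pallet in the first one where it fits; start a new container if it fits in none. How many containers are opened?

3

  100 → container 1 (new)  [load 100/850]
  200 → container 1  [load 300/850]
  800 → container 2 (new)  [load 800/850]
  350 → container 1  [load 650/850]
  600 → container 3 (new)  [load 600/850]
  200 → container 1  [load 850/850]
3 containers opened.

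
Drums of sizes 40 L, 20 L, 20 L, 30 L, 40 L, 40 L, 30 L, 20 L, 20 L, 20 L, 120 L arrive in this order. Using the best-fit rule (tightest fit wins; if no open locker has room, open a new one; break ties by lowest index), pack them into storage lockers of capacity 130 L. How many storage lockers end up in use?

  40 → locker 1 (new)  [load 40/130]
  20 → locker 1  [load 60/130]
  20 → locker 1  [load 80/130]
  30 → locker 1  [load 110/130]
  40 → locker 2 (new)  [load 40/130]
  40 → locker 2  [load 80/130]
  30 → locker 2  [load 110/130]
  20 → locker 1  [load 130/130]
  20 → locker 2  [load 130/130]
  20 → locker 3 (new)  [load 20/130]
  120 → locker 4 (new)  [load 120/130]
4 storage lockers opened.

4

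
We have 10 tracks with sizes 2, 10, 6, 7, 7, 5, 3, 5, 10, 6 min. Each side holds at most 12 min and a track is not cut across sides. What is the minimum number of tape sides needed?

Total = 10 + 10 + 7 + 7 + 6 + 6 + 5 + 5 + 3 + 2 = 61 min.
Lower bound: ⌈61/12⌉ = 6 tape sides.
A packing using 6 tape sides:
  side 1: 10 + 2 = 12
  side 2: 10 = 10
  side 3: 7 + 5 = 12
  side 4: 7 + 5 = 12
  side 5: 6 + 6 = 12
  side 6: 3 = 3
This matches the lower bound, so 6 is optimal.

6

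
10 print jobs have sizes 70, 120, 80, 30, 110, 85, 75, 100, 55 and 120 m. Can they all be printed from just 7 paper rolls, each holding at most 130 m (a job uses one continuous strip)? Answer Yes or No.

No

Total = 845 m; ⌈845/130⌉ = 7.
8 print jobs each exceed half the capacity and cannot share a roll, forcing at least 8 paper rolls.
At least 8 paper rolls are required, but only 7 are allowed.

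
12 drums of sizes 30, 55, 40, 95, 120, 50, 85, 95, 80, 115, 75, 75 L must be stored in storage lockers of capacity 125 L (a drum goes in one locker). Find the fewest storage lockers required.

9

Total = 120 + 115 + 95 + 95 + 85 + 80 + 75 + 75 + 55 + 50 + 40 + 30 = 915 L.
Lower bound: ⌈915/125⌉ = 8 storage lockers.
A packing using 9 storage lockers:
  locker 1: 120 = 120
  locker 2: 115 = 115
  locker 3: 95 + 30 = 125
  locker 4: 95 = 95
  locker 5: 85 + 40 = 125
  locker 6: 80 = 80
  locker 7: 75 + 50 = 125
  locker 8: 75 = 75
  locker 9: 55 = 55
No arrangement into 8 storage lockers stays within capacity, so 9 is optimal.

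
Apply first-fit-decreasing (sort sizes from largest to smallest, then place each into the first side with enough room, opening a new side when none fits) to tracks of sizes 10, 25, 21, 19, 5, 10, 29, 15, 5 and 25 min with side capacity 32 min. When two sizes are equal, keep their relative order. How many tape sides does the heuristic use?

Sorted descending: 29, 25, 25, 21, 19, 15, 10, 10, 5, 5.
  29 → side 1 (new)  [load 29/32]
  25 → side 2 (new)  [load 25/32]
  25 → side 3 (new)  [load 25/32]
  21 → side 4 (new)  [load 21/32]
  19 → side 5 (new)  [load 19/32]
  15 → side 6 (new)  [load 15/32]
  10 → side 4  [load 31/32]
  10 → side 5  [load 29/32]
  5 → side 2  [load 30/32]
  5 → side 3  [load 30/32]
6 tape sides opened.

6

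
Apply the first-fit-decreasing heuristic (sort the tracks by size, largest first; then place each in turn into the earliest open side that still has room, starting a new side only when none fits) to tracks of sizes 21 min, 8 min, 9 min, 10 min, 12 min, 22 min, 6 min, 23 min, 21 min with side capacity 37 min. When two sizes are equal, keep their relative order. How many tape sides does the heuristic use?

4

Sorted descending: 23, 22, 21, 21, 12, 10, 9, 8, 6.
  23 → side 1 (new)  [load 23/37]
  22 → side 2 (new)  [load 22/37]
  21 → side 3 (new)  [load 21/37]
  21 → side 4 (new)  [load 21/37]
  12 → side 1  [load 35/37]
  10 → side 2  [load 32/37]
  9 → side 3  [load 30/37]
  8 → side 4  [load 29/37]
  6 → side 3  [load 36/37]
4 tape sides opened.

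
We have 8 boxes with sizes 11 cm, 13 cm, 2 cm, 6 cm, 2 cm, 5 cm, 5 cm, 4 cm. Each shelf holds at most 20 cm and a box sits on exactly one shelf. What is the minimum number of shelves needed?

Total = 13 + 11 + 6 + 5 + 5 + 4 + 2 + 2 = 48 cm.
Lower bound: ⌈48/20⌉ = 3 shelves.
A packing using 3 shelves:
  shelf 1: 13 + 6 = 19
  shelf 2: 11 + 5 + 4 = 20
  shelf 3: 5 + 2 + 2 = 9
This matches the lower bound, so 3 is optimal.

3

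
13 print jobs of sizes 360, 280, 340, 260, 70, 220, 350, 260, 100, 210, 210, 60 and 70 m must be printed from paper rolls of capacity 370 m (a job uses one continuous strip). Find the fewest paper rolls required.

Total = 360 + 350 + 340 + 280 + 260 + 260 + 220 + 210 + 210 + 100 + 70 + 70 + 60 = 2790 m.
Lower bound: ⌈2790/370⌉ = 8 paper rolls.
Also, 9 print jobs each exceed 185 m, and no two of those can share a roll, so at least 9 paper rolls are needed.
A packing using 9 paper rolls:
  roll 1: 360 = 360
  roll 2: 350 = 350
  roll 3: 340 = 340
  roll 4: 280 + 70 = 350
  roll 5: 260 + 100 = 360
  roll 6: 260 + 70 = 330
  roll 7: 220 + 60 = 280
  roll 8: 210 = 210
  roll 9: 210 = 210
This matches the lower bound, so 9 is optimal.

9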